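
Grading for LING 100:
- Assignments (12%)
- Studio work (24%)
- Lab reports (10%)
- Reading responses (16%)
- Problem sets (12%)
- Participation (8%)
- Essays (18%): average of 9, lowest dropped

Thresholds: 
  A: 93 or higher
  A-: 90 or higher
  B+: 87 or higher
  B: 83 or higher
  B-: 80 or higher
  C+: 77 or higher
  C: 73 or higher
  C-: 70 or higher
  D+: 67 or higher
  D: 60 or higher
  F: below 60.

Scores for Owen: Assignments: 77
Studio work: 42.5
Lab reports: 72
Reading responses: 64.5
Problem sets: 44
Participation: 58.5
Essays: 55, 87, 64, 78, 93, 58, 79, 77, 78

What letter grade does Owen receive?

D

Essays: drop 55 → average of remaining 8 = 614/8 = 76.75
Weighted total:
  Assignments 77 × 0.12 = 9.24
  Studio work 42.5 × 0.24 = 10.2
  Lab reports 72 × 0.1 = 7.2
  Reading responses 64.5 × 0.16 = 10.32
  Problem sets 44 × 0.12 = 5.28
  Participation 58.5 × 0.08 = 4.68
  Essays 76.75 × 0.18 = 13.815
Sum = 60.735
60.735 is ≥ 60 and < 67 → D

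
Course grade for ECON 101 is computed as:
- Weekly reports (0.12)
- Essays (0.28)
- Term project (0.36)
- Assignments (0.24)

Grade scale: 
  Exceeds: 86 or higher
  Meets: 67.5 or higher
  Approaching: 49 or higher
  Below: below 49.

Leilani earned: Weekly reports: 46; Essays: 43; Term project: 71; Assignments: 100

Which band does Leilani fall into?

Weighted total:
  Weekly reports 46 × 0.12 = 5.52
  Essays 43 × 0.28 = 12.04
  Term project 71 × 0.36 = 25.56
  Assignments 100 × 0.24 = 24
Sum = 67.12
67.12 is ≥ 49 and < 67.5 → Approaching

Approaching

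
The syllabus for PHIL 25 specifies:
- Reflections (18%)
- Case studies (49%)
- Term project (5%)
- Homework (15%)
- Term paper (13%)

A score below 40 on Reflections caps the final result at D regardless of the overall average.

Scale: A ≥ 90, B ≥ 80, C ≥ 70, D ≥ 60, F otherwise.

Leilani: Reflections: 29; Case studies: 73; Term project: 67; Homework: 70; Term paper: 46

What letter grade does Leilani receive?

D

Reflections score 29 < 40: minimum not met.
Weighted total:
  Reflections 29 × 0.18 = 5.22
  Case studies 73 × 0.49 = 35.77
  Term project 67 × 0.05 = 3.35
  Homework 70 × 0.15 = 10.5
  Term paper 46 × 0.13 = 5.98
Sum = 60.82
60.82 would be D; cap at D applies → D.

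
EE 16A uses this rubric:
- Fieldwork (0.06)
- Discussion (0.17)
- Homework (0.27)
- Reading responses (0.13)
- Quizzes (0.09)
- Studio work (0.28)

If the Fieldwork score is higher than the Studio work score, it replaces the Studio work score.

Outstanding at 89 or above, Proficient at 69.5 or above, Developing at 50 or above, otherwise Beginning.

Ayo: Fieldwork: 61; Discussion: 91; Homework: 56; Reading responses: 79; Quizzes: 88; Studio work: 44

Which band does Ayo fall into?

Fieldwork (61) > Studio work (44), so Studio work counts as 61.
Weighted total:
  Fieldwork 61 × 0.06 = 3.66
  Discussion 91 × 0.17 = 15.47
  Homework 56 × 0.27 = 15.12
  Reading responses 79 × 0.13 = 10.27
  Quizzes 88 × 0.09 = 7.92
  Studio work 61 × 0.28 = 17.08
Sum = 69.52
69.52 is ≥ 69.5 and < 89 → Proficient

Proficient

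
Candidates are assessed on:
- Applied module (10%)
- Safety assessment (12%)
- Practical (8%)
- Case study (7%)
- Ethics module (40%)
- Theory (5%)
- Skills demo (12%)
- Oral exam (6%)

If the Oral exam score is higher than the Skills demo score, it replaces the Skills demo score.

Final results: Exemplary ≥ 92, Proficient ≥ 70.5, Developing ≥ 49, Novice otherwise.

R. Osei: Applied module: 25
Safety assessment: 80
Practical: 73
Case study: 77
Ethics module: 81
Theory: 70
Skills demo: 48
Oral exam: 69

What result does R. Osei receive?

Proficient

Oral exam (69) > Skills demo (48), so Skills demo counts as 69.
Weighted total:
  Applied module 25 × 0.1 = 2.5
  Safety assessment 80 × 0.12 = 9.6
  Practical 73 × 0.08 = 5.84
  Case study 77 × 0.07 = 5.39
  Ethics module 81 × 0.4 = 32.4
  Theory 70 × 0.05 = 3.5
  Skills demo 69 × 0.12 = 8.28
  Oral exam 69 × 0.06 = 4.14
Sum = 71.65
71.65 is ≥ 70.5 and < 92 → Proficient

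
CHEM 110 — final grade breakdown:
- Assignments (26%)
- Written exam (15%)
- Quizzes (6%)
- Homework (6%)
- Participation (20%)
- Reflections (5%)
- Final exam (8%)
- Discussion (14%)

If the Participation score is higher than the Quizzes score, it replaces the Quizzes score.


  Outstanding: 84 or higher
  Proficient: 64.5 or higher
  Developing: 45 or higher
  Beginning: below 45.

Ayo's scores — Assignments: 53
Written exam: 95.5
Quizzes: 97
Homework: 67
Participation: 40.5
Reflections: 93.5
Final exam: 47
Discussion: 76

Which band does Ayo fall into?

Participation (40.5) ≤ Quizzes (97), so Quizzes stays at 97.
Weighted total:
  Assignments 53 × 0.26 = 13.78
  Written exam 95.5 × 0.15 = 14.325
  Quizzes 97 × 0.06 = 5.82
  Homework 67 × 0.06 = 4.02
  Participation 40.5 × 0.2 = 8.1
  Reflections 93.5 × 0.05 = 4.675
  Final exam 47 × 0.08 = 3.76
  Discussion 76 × 0.14 = 10.64
Sum = 65.12
65.12 is ≥ 64.5 and < 84 → Proficient

Proficient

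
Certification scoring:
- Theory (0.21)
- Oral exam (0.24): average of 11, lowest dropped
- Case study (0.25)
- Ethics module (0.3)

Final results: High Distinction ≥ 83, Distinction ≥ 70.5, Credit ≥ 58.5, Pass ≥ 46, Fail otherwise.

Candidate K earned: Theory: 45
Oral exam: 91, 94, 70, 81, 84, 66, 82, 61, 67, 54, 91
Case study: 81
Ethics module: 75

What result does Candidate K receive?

Oral exam: drop 54 → average of remaining 10 = 787/10 = 78.7
Weighted total:
  Theory 45 × 0.21 = 9.45
  Oral exam 78.7 × 0.24 = 18.888
  Case study 81 × 0.25 = 20.25
  Ethics module 75 × 0.3 = 22.5
Sum = 71.088
71.088 is ≥ 70.5 and < 83 → Distinction

Distinction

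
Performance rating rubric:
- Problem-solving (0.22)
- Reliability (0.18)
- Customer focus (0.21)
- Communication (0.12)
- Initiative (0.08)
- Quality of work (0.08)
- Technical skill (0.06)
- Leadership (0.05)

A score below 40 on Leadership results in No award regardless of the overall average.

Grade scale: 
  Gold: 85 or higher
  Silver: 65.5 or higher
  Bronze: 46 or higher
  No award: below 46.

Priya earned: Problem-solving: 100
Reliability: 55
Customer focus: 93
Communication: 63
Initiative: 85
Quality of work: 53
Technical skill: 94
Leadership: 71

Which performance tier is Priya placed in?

Leadership score 71 ≥ 40: minimum met.
Weighted total:
  Problem-solving 100 × 0.22 = 22
  Reliability 55 × 0.18 = 9.9
  Customer focus 93 × 0.21 = 19.53
  Communication 63 × 0.12 = 7.56
  Initiative 85 × 0.08 = 6.8
  Quality of work 53 × 0.08 = 4.24
  Technical skill 94 × 0.06 = 5.64
  Leadership 71 × 0.05 = 3.55
Sum = 79.22
79.22 is ≥ 65.5 and < 85 → Silver

Silver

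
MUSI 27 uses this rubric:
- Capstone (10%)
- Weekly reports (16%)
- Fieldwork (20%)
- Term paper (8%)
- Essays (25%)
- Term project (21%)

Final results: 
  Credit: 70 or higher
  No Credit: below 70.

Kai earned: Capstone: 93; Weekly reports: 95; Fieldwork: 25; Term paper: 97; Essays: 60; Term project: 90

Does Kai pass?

Credit

Weighted total:
  Capstone 93 × 0.1 = 9.3
  Weekly reports 95 × 0.16 = 15.2
  Fieldwork 25 × 0.2 = 5
  Term paper 97 × 0.08 = 7.76
  Essays 60 × 0.25 = 15
  Term project 90 × 0.21 = 18.9
Sum = 71.16
71.16 ≥ 70 → Credit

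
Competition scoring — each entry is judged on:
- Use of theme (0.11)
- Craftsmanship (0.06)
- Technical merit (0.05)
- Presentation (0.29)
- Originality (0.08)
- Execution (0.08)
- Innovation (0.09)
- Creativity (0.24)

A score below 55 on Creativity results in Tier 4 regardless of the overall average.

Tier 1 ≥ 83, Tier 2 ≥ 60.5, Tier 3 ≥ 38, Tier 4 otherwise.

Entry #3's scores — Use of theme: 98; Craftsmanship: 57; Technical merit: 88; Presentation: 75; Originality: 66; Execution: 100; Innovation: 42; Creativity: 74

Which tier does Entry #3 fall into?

Tier 2

Creativity score 74 ≥ 55: minimum met.
Weighted total:
  Use of theme 98 × 0.11 = 10.78
  Craftsmanship 57 × 0.06 = 3.42
  Technical merit 88 × 0.05 = 4.4
  Presentation 75 × 0.29 = 21.75
  Originality 66 × 0.08 = 5.28
  Execution 100 × 0.08 = 8
  Innovation 42 × 0.09 = 3.78
  Creativity 74 × 0.24 = 17.76
Sum = 75.17
75.17 is ≥ 60.5 and < 83 → Tier 2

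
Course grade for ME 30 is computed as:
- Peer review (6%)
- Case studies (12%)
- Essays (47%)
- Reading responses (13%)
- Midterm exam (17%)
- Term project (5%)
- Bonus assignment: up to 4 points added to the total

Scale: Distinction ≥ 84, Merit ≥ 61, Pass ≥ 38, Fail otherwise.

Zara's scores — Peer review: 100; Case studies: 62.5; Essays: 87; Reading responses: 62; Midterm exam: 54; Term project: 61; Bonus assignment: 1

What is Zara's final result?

Weighted total:
  Peer review 100 × 0.06 = 6
  Case studies 62.5 × 0.12 = 7.5
  Essays 87 × 0.47 = 40.89
  Reading responses 62 × 0.13 = 8.06
  Midterm exam 54 × 0.17 = 9.18
  Term project 61 × 0.05 = 3.05
Sum = 74.68
Bonus assignment: 74.68 + 1 = 75.68
75.68 is ≥ 61 and < 84 → Merit

Merit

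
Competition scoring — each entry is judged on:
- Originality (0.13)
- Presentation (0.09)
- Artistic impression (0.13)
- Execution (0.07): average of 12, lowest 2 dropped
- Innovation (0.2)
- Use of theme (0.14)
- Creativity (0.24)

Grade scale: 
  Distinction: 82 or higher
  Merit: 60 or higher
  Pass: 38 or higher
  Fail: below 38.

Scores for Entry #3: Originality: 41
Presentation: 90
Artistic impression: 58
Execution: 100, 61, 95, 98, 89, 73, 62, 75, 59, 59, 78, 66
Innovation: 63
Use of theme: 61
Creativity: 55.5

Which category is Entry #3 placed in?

Merit

Execution: drop 59, 59 → average of remaining 10 = 797/10 = 79.7
Weighted total:
  Originality 41 × 0.13 = 5.33
  Presentation 90 × 0.09 = 8.1
  Artistic impression 58 × 0.13 = 7.54
  Execution 79.7 × 0.07 = 5.579
  Innovation 63 × 0.2 = 12.6
  Use of theme 61 × 0.14 = 8.54
  Creativity 55.5 × 0.24 = 13.32
Sum = 61.009
61.009 is ≥ 60 and < 82 → Merit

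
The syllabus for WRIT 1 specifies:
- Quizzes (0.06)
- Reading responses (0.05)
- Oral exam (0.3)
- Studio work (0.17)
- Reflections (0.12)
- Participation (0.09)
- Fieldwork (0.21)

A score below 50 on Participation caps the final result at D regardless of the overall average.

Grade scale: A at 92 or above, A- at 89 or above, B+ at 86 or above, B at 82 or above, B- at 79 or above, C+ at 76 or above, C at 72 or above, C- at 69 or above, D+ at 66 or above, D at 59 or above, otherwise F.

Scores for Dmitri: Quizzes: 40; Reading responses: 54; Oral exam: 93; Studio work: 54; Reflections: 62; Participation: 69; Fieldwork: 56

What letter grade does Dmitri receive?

D+

Participation score 69 ≥ 50: minimum met.
Weighted total:
  Quizzes 40 × 0.06 = 2.4
  Reading responses 54 × 0.05 = 2.7
  Oral exam 93 × 0.3 = 27.9
  Studio work 54 × 0.17 = 9.18
  Reflections 62 × 0.12 = 7.44
  Participation 69 × 0.09 = 6.21
  Fieldwork 56 × 0.21 = 11.76
Sum = 67.59
67.59 is ≥ 66 and < 69 → D+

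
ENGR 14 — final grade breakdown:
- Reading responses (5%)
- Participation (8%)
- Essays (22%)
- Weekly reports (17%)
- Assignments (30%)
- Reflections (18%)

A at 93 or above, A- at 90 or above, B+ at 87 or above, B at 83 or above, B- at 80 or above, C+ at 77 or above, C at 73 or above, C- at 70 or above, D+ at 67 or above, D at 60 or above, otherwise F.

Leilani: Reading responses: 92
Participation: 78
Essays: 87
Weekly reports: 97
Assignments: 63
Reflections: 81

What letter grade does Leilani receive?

Weighted total:
  Reading responses 92 × 0.05 = 4.6
  Participation 78 × 0.08 = 6.24
  Essays 87 × 0.22 = 19.14
  Weekly reports 97 × 0.17 = 16.49
  Assignments 63 × 0.3 = 18.9
  Reflections 81 × 0.18 = 14.58
Sum = 79.95
79.95 is ≥ 77 and < 80 → C+

C+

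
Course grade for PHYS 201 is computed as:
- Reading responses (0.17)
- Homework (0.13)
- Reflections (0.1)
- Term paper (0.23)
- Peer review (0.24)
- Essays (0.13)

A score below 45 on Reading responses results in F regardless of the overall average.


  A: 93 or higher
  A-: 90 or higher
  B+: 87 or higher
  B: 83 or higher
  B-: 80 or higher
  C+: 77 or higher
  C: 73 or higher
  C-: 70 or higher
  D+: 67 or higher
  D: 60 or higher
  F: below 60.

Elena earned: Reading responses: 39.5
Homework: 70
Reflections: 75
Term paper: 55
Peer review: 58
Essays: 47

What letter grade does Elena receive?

F

Reading responses score 39.5 < 45: minimum not met.
Weighted total:
  Reading responses 39.5 × 0.17 = 6.715
  Homework 70 × 0.13 = 9.1
  Reflections 75 × 0.1 = 7.5
  Term paper 55 × 0.23 = 12.65
  Peer review 58 × 0.24 = 13.92
  Essays 47 × 0.13 = 6.11
Sum = 55.995
Because the Reading responses minimum was not met, the result is F.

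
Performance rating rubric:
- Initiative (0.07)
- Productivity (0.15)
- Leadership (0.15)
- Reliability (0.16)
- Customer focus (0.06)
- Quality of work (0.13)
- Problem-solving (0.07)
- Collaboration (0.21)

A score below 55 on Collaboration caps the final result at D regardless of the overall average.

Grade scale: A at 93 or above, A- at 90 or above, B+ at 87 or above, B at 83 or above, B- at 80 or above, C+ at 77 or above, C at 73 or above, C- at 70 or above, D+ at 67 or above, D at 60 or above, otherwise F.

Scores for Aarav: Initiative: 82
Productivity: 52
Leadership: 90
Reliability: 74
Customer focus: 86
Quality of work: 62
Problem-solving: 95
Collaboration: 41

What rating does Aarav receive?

Collaboration score 41 < 55: minimum not met.
Weighted total:
  Initiative 82 × 0.07 = 5.74
  Productivity 52 × 0.15 = 7.8
  Leadership 90 × 0.15 = 13.5
  Reliability 74 × 0.16 = 11.84
  Customer focus 86 × 0.06 = 5.16
  Quality of work 62 × 0.13 = 8.06
  Problem-solving 95 × 0.07 = 6.65
  Collaboration 41 × 0.21 = 8.61
Sum = 67.36
67.36 would be D+; cap at D applies → D.

D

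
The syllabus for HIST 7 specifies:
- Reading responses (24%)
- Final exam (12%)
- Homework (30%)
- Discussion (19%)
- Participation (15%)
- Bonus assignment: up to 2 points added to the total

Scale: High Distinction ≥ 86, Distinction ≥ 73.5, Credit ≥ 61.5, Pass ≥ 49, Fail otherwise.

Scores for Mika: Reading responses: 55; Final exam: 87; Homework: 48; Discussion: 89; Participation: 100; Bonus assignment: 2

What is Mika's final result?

Credit

Weighted total:
  Reading responses 55 × 0.24 = 13.2
  Final exam 87 × 0.12 = 10.44
  Homework 48 × 0.3 = 14.4
  Discussion 89 × 0.19 = 16.91
  Participation 100 × 0.15 = 15
Sum = 69.95
Bonus assignment: 69.95 + 2 = 71.95
71.95 is ≥ 61.5 and < 73.5 → Credit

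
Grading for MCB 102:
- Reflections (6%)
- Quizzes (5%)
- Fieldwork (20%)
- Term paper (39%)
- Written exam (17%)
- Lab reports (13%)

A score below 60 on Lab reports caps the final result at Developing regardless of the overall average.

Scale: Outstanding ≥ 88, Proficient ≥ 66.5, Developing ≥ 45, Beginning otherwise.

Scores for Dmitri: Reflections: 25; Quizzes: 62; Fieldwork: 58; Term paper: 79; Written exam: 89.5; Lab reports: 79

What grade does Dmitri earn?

Lab reports score 79 ≥ 60: minimum met.
Weighted total:
  Reflections 25 × 0.06 = 1.5
  Quizzes 62 × 0.05 = 3.1
  Fieldwork 58 × 0.2 = 11.6
  Term paper 79 × 0.39 = 30.81
  Written exam 89.5 × 0.17 = 15.215
  Lab reports 79 × 0.13 = 10.27
Sum = 72.495
72.495 is ≥ 66.5 and < 88 → Proficient

Proficient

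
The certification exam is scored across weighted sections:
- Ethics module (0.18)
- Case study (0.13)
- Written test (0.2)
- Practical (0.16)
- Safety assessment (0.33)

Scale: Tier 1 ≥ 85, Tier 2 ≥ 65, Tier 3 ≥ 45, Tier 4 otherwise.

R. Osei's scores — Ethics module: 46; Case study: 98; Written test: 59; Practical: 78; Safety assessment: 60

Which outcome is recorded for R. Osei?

Weighted total:
  Ethics module 46 × 0.18 = 8.28
  Case study 98 × 0.13 = 12.74
  Written test 59 × 0.2 = 11.8
  Practical 78 × 0.16 = 12.48
  Safety assessment 60 × 0.33 = 19.8
Sum = 65.1
65.1 is ≥ 65 and < 85 → Tier 2

Tier 2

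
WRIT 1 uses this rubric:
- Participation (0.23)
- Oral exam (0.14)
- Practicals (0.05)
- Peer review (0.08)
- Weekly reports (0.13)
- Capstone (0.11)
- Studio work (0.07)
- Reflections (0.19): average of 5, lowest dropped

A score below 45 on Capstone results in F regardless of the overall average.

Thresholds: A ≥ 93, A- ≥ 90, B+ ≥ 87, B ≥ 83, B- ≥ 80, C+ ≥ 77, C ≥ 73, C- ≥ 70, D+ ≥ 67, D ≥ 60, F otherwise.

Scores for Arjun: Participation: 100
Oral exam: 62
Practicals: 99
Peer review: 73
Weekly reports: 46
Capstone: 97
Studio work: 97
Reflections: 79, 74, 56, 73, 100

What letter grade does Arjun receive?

B-

Reflections: drop 56 → average of remaining 4 = 326/4 = 81.5
Capstone score 97 ≥ 45: minimum met.
Weighted total:
  Participation 100 × 0.23 = 23
  Oral exam 62 × 0.14 = 8.68
  Practicals 99 × 0.05 = 4.95
  Peer review 73 × 0.08 = 5.84
  Weekly reports 46 × 0.13 = 5.98
  Capstone 97 × 0.11 = 10.67
  Studio work 97 × 0.07 = 6.79
  Reflections 81.5 × 0.19 = 15.485
Sum = 81.395
81.395 is ≥ 80 and < 83 → B-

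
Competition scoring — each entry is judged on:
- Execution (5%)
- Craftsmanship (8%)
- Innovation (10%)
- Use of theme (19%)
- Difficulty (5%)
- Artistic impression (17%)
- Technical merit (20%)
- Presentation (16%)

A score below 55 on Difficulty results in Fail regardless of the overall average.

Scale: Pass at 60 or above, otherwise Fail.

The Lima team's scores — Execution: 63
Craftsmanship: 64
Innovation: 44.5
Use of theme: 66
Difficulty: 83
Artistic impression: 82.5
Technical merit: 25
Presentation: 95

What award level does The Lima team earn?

Difficulty score 83 ≥ 55: minimum met.
Weighted total:
  Execution 63 × 0.05 = 3.15
  Craftsmanship 64 × 0.08 = 5.12
  Innovation 44.5 × 0.1 = 4.45
  Use of theme 66 × 0.19 = 12.54
  Difficulty 83 × 0.05 = 4.15
  Artistic impression 82.5 × 0.17 = 14.025
  Technical merit 25 × 0.2 = 5
  Presentation 95 × 0.16 = 15.2
Sum = 63.635
63.635 ≥ 60 → Pass

Pass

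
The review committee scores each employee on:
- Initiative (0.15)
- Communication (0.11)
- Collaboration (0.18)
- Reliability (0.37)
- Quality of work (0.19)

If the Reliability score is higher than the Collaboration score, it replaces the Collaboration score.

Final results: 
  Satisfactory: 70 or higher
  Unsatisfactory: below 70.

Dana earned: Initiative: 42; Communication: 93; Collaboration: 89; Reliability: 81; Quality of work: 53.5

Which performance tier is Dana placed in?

Reliability (81) ≤ Collaboration (89), so Collaboration stays at 89.
Weighted total:
  Initiative 42 × 0.15 = 6.3
  Communication 93 × 0.11 = 10.23
  Collaboration 89 × 0.18 = 16.02
  Reliability 81 × 0.37 = 29.97
  Quality of work 53.5 × 0.19 = 10.165
Sum = 72.685
72.685 ≥ 70 → Satisfactory

Satisfactory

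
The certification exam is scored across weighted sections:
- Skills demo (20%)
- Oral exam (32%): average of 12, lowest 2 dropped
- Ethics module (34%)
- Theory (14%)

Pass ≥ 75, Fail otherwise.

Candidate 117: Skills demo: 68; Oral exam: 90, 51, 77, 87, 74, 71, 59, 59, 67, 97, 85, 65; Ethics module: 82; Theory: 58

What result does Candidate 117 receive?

Oral exam: drop 51, 59 → average of remaining 10 = 772/10 = 77.2
Weighted total:
  Skills demo 68 × 0.2 = 13.6
  Oral exam 77.2 × 0.32 = 24.704
  Ethics module 82 × 0.34 = 27.88
  Theory 58 × 0.14 = 8.12
Sum = 74.304
74.304 < 75 → Fail

Fail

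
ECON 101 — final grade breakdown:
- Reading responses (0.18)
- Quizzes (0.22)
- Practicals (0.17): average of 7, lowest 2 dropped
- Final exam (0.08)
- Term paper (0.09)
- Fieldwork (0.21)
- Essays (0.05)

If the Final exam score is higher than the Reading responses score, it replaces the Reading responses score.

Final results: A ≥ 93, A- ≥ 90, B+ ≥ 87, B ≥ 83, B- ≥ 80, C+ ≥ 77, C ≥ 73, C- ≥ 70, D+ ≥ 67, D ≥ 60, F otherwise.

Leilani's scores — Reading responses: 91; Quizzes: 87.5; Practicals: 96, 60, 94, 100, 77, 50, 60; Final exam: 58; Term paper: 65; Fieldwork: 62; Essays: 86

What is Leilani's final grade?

C+

Practicals: drop 50, 60 → average of remaining 5 = 427/5 = 85.4
Final exam (58) ≤ Reading responses (91), so Reading responses stays at 91.
Weighted total:
  Reading responses 91 × 0.18 = 16.38
  Quizzes 87.5 × 0.22 = 19.25
  Practicals 85.4 × 0.17 = 14.518
  Final exam 58 × 0.08 = 4.64
  Term paper 65 × 0.09 = 5.85
  Fieldwork 62 × 0.21 = 13.02
  Essays 86 × 0.05 = 4.3
Sum = 77.958
77.958 is ≥ 77 and < 80 → C+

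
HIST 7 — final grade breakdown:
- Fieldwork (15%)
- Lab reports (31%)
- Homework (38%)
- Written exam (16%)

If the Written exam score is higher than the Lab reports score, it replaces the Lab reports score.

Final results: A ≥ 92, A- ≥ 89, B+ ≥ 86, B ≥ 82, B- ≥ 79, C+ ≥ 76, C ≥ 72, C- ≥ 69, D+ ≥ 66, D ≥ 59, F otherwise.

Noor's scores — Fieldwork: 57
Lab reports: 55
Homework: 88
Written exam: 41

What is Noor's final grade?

D

Written exam (41) ≤ Lab reports (55), so Lab reports stays at 55.
Weighted total:
  Fieldwork 57 × 0.15 = 8.55
  Lab reports 55 × 0.31 = 17.05
  Homework 88 × 0.38 = 33.44
  Written exam 41 × 0.16 = 6.56
Sum = 65.6
65.6 is ≥ 59 and < 66 → D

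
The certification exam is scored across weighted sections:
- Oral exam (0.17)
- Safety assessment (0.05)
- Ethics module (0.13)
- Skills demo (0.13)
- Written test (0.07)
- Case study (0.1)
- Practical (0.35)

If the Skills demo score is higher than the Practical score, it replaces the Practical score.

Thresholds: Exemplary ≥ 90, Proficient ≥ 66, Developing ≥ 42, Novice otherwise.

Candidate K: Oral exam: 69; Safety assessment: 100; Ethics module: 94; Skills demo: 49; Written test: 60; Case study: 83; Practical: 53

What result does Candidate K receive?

Proficient

Skills demo (49) ≤ Practical (53), so Practical stays at 53.
Weighted total:
  Oral exam 69 × 0.17 = 11.73
  Safety assessment 100 × 0.05 = 5
  Ethics module 94 × 0.13 = 12.22
  Skills demo 49 × 0.13 = 6.37
  Written test 60 × 0.07 = 4.2
  Case study 83 × 0.1 = 8.3
  Practical 53 × 0.35 = 18.55
Sum = 66.37
66.37 is ≥ 66 and < 90 → Proficient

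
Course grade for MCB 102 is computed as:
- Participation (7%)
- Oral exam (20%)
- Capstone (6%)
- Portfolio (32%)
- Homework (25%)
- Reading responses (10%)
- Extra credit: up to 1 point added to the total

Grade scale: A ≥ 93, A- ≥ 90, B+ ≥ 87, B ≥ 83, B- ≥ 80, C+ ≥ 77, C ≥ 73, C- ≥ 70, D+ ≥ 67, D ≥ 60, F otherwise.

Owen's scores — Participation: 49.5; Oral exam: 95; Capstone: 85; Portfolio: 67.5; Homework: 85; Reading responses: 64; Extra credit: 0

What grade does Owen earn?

C

Weighted total:
  Participation 49.5 × 0.07 = 3.465
  Oral exam 95 × 0.2 = 19
  Capstone 85 × 0.06 = 5.1
  Portfolio 67.5 × 0.32 = 21.6
  Homework 85 × 0.25 = 21.25
  Reading responses 64 × 0.1 = 6.4
Sum = 76.815
Extra credit: 76.815 + 0 = 76.815
76.815 is ≥ 73 and < 77 → C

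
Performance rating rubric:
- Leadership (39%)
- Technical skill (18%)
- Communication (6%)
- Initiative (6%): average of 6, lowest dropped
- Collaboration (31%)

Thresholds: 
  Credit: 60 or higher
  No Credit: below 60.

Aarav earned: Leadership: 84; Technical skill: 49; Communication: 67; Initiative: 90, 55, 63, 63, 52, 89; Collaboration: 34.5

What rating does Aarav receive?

Initiative: drop 52 → average of remaining 5 = 360/5 = 72
Weighted total:
  Leadership 84 × 0.39 = 32.76
  Technical skill 49 × 0.18 = 8.82
  Communication 67 × 0.06 = 4.02
  Initiative 72 × 0.06 = 4.32
  Collaboration 34.5 × 0.31 = 10.695
Sum = 60.615
60.615 ≥ 60 → Credit

Credit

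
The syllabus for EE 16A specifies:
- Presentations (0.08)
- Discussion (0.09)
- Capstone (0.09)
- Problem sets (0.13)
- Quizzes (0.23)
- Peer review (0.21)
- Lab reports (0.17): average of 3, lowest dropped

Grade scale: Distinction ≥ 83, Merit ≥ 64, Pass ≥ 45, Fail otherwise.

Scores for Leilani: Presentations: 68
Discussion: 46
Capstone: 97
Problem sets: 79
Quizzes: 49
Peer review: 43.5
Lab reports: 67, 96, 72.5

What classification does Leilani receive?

Lab reports: drop 67 → average of remaining 2 = 168.5/2 = 84.25
Weighted total:
  Presentations 68 × 0.08 = 5.44
  Discussion 46 × 0.09 = 4.14
  Capstone 97 × 0.09 = 8.73
  Problem sets 79 × 0.13 = 10.27
  Quizzes 49 × 0.23 = 11.27
  Peer review 43.5 × 0.21 = 9.135
  Lab reports 84.25 × 0.17 = 14.3225
Sum = 63.3075
63.3075 is ≥ 45 and < 64 → Pass

Pass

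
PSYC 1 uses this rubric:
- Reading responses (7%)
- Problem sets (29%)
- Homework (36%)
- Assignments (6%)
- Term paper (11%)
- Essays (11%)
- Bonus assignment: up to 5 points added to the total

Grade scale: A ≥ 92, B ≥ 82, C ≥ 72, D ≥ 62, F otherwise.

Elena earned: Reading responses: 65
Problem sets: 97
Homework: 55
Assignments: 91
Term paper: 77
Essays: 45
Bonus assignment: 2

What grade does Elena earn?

Weighted total:
  Reading responses 65 × 0.07 = 4.55
  Problem sets 97 × 0.29 = 28.13
  Homework 55 × 0.36 = 19.8
  Assignments 91 × 0.06 = 5.46
  Term paper 77 × 0.11 = 8.47
  Essays 45 × 0.11 = 4.95
Sum = 71.36
Bonus assignment: 71.36 + 2 = 73.36
73.36 is ≥ 72 and < 82 → C

C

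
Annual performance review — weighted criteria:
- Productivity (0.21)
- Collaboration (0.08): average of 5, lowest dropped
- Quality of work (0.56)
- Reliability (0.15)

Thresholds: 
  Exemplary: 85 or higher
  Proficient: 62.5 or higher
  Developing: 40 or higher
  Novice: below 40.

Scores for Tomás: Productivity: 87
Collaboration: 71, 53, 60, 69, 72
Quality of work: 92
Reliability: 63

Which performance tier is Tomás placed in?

Collaboration: drop 53 → average of remaining 4 = 272/4 = 68
Weighted total:
  Productivity 87 × 0.21 = 18.27
  Collaboration 68 × 0.08 = 5.44
  Quality of work 92 × 0.56 = 51.52
  Reliability 63 × 0.15 = 9.45
Sum = 84.68
84.68 is ≥ 62.5 and < 85 → Proficient

Proficient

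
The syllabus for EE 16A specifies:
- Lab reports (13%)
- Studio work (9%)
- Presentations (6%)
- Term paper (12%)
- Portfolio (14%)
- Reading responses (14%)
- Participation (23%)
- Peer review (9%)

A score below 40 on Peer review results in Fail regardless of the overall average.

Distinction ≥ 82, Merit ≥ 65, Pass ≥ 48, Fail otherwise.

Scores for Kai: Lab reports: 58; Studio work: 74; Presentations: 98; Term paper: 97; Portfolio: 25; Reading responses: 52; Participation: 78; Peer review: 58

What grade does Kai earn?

Merit

Peer review score 58 ≥ 40: minimum met.
Weighted total:
  Lab reports 58 × 0.13 = 7.54
  Studio work 74 × 0.09 = 6.66
  Presentations 98 × 0.06 = 5.88
  Term paper 97 × 0.12 = 11.64
  Portfolio 25 × 0.14 = 3.5
  Reading responses 52 × 0.14 = 7.28
  Participation 78 × 0.23 = 17.94
  Peer review 58 × 0.09 = 5.22
Sum = 65.66
65.66 is ≥ 65 and < 82 → Merit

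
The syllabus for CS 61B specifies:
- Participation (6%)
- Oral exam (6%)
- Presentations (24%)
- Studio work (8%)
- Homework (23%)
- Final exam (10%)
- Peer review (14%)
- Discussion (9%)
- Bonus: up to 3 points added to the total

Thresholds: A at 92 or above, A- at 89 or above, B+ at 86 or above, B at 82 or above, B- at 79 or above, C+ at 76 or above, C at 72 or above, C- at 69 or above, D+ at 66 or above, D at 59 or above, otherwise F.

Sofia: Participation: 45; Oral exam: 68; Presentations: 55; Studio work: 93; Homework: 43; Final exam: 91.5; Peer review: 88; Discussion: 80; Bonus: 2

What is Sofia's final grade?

Weighted total:
  Participation 45 × 0.06 = 2.7
  Oral exam 68 × 0.06 = 4.08
  Presentations 55 × 0.24 = 13.2
  Studio work 93 × 0.08 = 7.44
  Homework 43 × 0.23 = 9.89
  Final exam 91.5 × 0.1 = 9.15
  Peer review 88 × 0.14 = 12.32
  Discussion 80 × 0.09 = 7.2
Sum = 65.98
Bonus: 65.98 + 2 = 67.98
67.98 is ≥ 66 and < 69 → D+

D+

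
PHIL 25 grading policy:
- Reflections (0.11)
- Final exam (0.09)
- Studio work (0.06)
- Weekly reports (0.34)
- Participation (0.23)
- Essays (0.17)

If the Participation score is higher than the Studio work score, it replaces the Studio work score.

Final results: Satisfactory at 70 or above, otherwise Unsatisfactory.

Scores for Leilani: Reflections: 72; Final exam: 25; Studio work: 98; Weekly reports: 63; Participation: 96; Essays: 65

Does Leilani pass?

Satisfactory

Participation (96) ≤ Studio work (98), so Studio work stays at 98.
Weighted total:
  Reflections 72 × 0.11 = 7.92
  Final exam 25 × 0.09 = 2.25
  Studio work 98 × 0.06 = 5.88
  Weekly reports 63 × 0.34 = 21.42
  Participation 96 × 0.23 = 22.08
  Essays 65 × 0.17 = 11.05
Sum = 70.6
70.6 ≥ 70 → Satisfactory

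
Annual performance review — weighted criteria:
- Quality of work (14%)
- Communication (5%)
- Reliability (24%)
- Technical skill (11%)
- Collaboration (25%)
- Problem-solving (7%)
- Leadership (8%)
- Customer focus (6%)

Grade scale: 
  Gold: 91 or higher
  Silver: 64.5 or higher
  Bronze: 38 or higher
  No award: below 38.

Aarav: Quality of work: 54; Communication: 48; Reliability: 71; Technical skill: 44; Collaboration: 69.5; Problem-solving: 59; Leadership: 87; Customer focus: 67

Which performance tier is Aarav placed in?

Bronze

Weighted total:
  Quality of work 54 × 0.14 = 7.56
  Communication 48 × 0.05 = 2.4
  Reliability 71 × 0.24 = 17.04
  Technical skill 44 × 0.11 = 4.84
  Collaboration 69.5 × 0.25 = 17.375
  Problem-solving 59 × 0.07 = 4.13
  Leadership 87 × 0.08 = 6.96
  Customer focus 67 × 0.06 = 4.02
Sum = 64.325
64.325 is ≥ 38 and < 64.5 → Bronze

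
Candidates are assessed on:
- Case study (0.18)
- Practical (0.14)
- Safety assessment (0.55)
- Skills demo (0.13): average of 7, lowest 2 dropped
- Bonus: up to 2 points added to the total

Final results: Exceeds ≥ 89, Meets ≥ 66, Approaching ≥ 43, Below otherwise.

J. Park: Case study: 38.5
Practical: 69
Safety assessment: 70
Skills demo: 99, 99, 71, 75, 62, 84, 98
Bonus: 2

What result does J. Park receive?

Meets

Skills demo: drop 62, 71 → average of remaining 5 = 455/5 = 91
Weighted total:
  Case study 38.5 × 0.18 = 6.93
  Practical 69 × 0.14 = 9.66
  Safety assessment 70 × 0.55 = 38.5
  Skills demo 91 × 0.13 = 11.83
Sum = 66.92
Bonus: 66.92 + 2 = 68.92
68.92 is ≥ 66 and < 89 → Meets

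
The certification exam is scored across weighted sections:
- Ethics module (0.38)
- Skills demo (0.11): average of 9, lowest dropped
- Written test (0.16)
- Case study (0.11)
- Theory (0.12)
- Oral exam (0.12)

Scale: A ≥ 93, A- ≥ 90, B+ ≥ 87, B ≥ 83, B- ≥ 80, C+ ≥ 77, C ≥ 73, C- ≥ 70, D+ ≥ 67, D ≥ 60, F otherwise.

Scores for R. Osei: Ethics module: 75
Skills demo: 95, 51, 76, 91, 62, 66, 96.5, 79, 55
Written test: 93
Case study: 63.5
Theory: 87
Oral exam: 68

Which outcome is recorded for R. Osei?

Skills demo: drop 51 → average of remaining 8 = 620.5/8 = 77.5625
Weighted total:
  Ethics module 75 × 0.38 = 28.5
  Skills demo 77.5625 × 0.11 = 8.531875
  Written test 93 × 0.16 = 14.88
  Case study 63.5 × 0.11 = 6.985
  Theory 87 × 0.12 = 10.44
  Oral exam 68 × 0.12 = 8.16
Sum = 77.496875
77.496875 is ≥ 77 and < 80 → C+

C+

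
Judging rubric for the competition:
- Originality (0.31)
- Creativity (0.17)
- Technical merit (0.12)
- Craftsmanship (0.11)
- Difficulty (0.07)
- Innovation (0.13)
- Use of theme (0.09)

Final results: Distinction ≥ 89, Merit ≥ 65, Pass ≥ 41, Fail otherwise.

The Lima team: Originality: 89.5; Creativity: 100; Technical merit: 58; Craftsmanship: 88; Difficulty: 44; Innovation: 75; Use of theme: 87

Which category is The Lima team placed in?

Weighted total:
  Originality 89.5 × 0.31 = 27.745
  Creativity 100 × 0.17 = 17
  Technical merit 58 × 0.12 = 6.96
  Craftsmanship 88 × 0.11 = 9.68
  Difficulty 44 × 0.07 = 3.08
  Innovation 75 × 0.13 = 9.75
  Use of theme 87 × 0.09 = 7.83
Sum = 82.045
82.045 is ≥ 65 and < 89 → Merit

Merit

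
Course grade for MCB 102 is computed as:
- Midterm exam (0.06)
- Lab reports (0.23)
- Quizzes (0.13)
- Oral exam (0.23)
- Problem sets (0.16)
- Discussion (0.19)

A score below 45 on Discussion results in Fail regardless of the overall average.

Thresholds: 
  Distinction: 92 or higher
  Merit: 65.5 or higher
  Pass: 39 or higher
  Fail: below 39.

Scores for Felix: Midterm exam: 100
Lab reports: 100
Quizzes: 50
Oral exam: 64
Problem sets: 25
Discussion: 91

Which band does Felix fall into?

Merit

Discussion score 91 ≥ 45: minimum met.
Weighted total:
  Midterm exam 100 × 0.06 = 6
  Lab reports 100 × 0.23 = 23
  Quizzes 50 × 0.13 = 6.5
  Oral exam 64 × 0.23 = 14.72
  Problem sets 25 × 0.16 = 4
  Discussion 91 × 0.19 = 17.29
Sum = 71.51
71.51 is ≥ 65.5 and < 92 → Merit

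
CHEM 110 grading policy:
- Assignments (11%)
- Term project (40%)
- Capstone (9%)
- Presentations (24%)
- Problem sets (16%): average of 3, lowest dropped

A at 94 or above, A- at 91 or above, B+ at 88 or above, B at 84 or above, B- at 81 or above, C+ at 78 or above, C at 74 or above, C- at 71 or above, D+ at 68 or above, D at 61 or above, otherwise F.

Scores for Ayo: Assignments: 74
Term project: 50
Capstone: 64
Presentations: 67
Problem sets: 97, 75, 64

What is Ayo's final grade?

Problem sets: drop 64 → average of remaining 2 = 172/2 = 86
Weighted total:
  Assignments 74 × 0.11 = 8.14
  Term project 50 × 0.4 = 20
  Capstone 64 × 0.09 = 5.76
  Presentations 67 × 0.24 = 16.08
  Problem sets 86 × 0.16 = 13.76
Sum = 63.74
63.74 is ≥ 61 and < 68 → D

D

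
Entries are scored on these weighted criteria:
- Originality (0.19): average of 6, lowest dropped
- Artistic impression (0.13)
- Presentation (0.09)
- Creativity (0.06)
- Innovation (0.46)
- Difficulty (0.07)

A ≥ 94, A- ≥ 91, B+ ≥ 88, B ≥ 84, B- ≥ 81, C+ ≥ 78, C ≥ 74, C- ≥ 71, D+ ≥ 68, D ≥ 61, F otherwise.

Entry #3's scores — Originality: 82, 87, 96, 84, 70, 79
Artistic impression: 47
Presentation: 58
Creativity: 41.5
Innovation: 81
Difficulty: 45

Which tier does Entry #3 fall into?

D+

Originality: drop 70 → average of remaining 5 = 428/5 = 85.6
Weighted total:
  Originality 85.6 × 0.19 = 16.264
  Artistic impression 47 × 0.13 = 6.11
  Presentation 58 × 0.09 = 5.22
  Creativity 41.5 × 0.06 = 2.49
  Innovation 81 × 0.46 = 37.26
  Difficulty 45 × 0.07 = 3.15
Sum = 70.494
70.494 is ≥ 68 and < 71 → D+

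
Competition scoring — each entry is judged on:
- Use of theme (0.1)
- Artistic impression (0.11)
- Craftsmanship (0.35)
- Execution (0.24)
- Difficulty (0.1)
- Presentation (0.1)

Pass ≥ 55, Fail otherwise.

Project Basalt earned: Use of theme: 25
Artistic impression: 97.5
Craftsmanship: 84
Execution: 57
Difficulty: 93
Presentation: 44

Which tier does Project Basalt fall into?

Pass

Weighted total:
  Use of theme 25 × 0.1 = 2.5
  Artistic impression 97.5 × 0.11 = 10.725
  Craftsmanship 84 × 0.35 = 29.4
  Execution 57 × 0.24 = 13.68
  Difficulty 93 × 0.1 = 9.3
  Presentation 44 × 0.1 = 4.4
Sum = 70.005
70.005 ≥ 55 → Pass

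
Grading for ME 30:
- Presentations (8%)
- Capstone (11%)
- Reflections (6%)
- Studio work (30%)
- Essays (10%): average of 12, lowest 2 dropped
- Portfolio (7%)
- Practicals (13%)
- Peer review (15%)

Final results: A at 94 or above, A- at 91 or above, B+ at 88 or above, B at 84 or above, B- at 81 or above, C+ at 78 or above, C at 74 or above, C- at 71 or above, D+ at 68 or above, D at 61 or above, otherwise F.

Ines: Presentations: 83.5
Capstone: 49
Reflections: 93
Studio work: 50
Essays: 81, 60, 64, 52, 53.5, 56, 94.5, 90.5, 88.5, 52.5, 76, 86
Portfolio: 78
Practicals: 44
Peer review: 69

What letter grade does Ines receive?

D

Essays: drop 52, 52.5 → average of remaining 10 = 750/10 = 75
Weighted total:
  Presentations 83.5 × 0.08 = 6.68
  Capstone 49 × 0.11 = 5.39
  Reflections 93 × 0.06 = 5.58
  Studio work 50 × 0.3 = 15
  Essays 75 × 0.1 = 7.5
  Portfolio 78 × 0.07 = 5.46
  Practicals 44 × 0.13 = 5.72
  Peer review 69 × 0.15 = 10.35
Sum = 61.68
61.68 is ≥ 61 and < 68 → D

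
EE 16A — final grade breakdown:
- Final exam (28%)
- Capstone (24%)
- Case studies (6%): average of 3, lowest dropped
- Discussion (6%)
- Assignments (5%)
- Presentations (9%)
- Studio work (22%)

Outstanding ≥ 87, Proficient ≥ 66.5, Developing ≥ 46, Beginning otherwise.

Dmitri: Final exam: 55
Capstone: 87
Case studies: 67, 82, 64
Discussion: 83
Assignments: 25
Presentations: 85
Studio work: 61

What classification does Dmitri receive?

Proficient

Case studies: drop 64 → average of remaining 2 = 149/2 = 74.5
Weighted total:
  Final exam 55 × 0.28 = 15.4
  Capstone 87 × 0.24 = 20.88
  Case studies 74.5 × 0.06 = 4.47
  Discussion 83 × 0.06 = 4.98
  Assignments 25 × 0.05 = 1.25
  Presentations 85 × 0.09 = 7.65
  Studio work 61 × 0.22 = 13.42
Sum = 68.05
68.05 is ≥ 66.5 and < 87 → Proficient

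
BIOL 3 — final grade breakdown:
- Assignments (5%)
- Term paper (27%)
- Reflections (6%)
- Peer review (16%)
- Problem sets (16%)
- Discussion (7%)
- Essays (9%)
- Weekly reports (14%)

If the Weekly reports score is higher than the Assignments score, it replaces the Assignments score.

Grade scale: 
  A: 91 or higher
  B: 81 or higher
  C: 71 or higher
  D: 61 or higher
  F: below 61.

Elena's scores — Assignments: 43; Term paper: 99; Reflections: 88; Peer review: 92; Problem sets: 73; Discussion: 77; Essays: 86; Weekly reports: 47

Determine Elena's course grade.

Weekly reports (47) > Assignments (43), so Assignments counts as 47.
Weighted total:
  Assignments 47 × 0.05 = 2.35
  Term paper 99 × 0.27 = 26.73
  Reflections 88 × 0.06 = 5.28
  Peer review 92 × 0.16 = 14.72
  Problem sets 73 × 0.16 = 11.68
  Discussion 77 × 0.07 = 5.39
  Essays 86 × 0.09 = 7.74
  Weekly reports 47 × 0.14 = 6.58
Sum = 80.47
80.47 is ≥ 71 and < 81 → C

C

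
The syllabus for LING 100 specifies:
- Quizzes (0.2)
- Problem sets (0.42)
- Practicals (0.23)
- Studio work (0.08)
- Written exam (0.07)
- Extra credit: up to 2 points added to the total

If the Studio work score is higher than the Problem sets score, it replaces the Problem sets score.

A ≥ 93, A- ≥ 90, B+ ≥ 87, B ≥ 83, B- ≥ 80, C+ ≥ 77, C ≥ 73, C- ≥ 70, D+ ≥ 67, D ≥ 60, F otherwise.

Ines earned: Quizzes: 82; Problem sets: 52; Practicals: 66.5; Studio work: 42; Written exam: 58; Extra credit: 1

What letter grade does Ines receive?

D

Studio work (42) ≤ Problem sets (52), so Problem sets stays at 52.
Weighted total:
  Quizzes 82 × 0.2 = 16.4
  Problem sets 52 × 0.42 = 21.84
  Practicals 66.5 × 0.23 = 15.295
  Studio work 42 × 0.08 = 3.36
  Written exam 58 × 0.07 = 4.06
Sum = 60.955
Extra credit: 60.955 + 1 = 61.955
61.955 is ≥ 60 and < 67 → D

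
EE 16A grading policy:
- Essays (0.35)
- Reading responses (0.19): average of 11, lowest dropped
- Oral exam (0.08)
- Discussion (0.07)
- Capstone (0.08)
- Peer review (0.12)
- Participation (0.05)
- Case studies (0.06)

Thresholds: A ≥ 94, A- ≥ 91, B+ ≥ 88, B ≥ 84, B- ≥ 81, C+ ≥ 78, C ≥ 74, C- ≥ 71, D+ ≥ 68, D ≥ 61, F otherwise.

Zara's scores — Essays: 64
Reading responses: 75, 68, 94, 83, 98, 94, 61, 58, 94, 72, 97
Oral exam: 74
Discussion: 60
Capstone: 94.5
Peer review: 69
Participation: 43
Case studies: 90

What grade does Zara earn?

C-

Reading responses: drop 58 → average of remaining 10 = 836/10 = 83.6
Weighted total:
  Essays 64 × 0.35 = 22.4
  Reading responses 83.6 × 0.19 = 15.884
  Oral exam 74 × 0.08 = 5.92
  Discussion 60 × 0.07 = 4.2
  Capstone 94.5 × 0.08 = 7.56
  Peer review 69 × 0.12 = 8.28
  Participation 43 × 0.05 = 2.15
  Case studies 90 × 0.06 = 5.4
Sum = 71.794
71.794 is ≥ 71 and < 74 → C-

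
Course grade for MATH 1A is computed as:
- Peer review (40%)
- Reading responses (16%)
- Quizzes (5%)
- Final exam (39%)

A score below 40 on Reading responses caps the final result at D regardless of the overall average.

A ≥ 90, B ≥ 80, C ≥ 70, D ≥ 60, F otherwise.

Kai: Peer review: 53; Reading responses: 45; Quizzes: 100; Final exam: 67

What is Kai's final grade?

Reading responses score 45 ≥ 40: minimum met.
Weighted total:
  Peer review 53 × 0.4 = 21.2
  Reading responses 45 × 0.16 = 7.2
  Quizzes 100 × 0.05 = 5
  Final exam 67 × 0.39 = 26.13
Sum = 59.53
59.53 < 60 → F

F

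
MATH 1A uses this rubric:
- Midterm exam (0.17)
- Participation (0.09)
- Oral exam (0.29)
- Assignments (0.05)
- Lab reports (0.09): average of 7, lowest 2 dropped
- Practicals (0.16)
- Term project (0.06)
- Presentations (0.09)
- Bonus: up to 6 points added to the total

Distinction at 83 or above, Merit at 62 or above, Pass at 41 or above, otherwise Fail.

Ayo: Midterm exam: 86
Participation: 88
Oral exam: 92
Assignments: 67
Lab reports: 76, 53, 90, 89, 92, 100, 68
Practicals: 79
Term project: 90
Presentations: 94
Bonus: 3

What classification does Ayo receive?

Distinction

Lab reports: drop 53, 68 → average of remaining 5 = 447/5 = 89.4
Weighted total:
  Midterm exam 86 × 0.17 = 14.62
  Participation 88 × 0.09 = 7.92
  Oral exam 92 × 0.29 = 26.68
  Assignments 67 × 0.05 = 3.35
  Lab reports 89.4 × 0.09 = 8.046
  Practicals 79 × 0.16 = 12.64
  Term project 90 × 0.06 = 5.4
  Presentations 94 × 0.09 = 8.46
Sum = 87.116
Bonus: 87.116 + 3 = 90.116
90.116 ≥ 83 → Distinction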